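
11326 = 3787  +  7539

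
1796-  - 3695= 5491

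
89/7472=89/7472 = 0.01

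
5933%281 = 32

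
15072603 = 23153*651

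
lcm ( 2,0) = 0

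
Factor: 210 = 2^1* 3^1*5^1*7^1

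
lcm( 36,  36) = 36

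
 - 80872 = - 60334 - 20538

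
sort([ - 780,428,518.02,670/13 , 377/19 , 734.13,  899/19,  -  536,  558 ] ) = [ - 780, - 536, 377/19,  899/19, 670/13, 428,  518.02, 558,  734.13]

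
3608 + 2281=5889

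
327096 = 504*649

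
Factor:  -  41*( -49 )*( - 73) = -7^2 * 41^1*73^1 = - 146657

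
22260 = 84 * 265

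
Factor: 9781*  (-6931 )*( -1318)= 2^1 *29^1*239^1*659^1*9781^1 = 89350002298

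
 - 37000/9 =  - 4112  +  8/9 = -  4111.11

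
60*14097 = 845820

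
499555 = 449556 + 49999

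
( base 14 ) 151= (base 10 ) 267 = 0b100001011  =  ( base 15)12C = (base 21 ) CF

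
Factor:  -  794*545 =-432730 = -  2^1*5^1 * 109^1*397^1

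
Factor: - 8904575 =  - 5^2* 59^1 * 6037^1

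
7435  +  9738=17173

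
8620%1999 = 624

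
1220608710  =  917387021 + 303221689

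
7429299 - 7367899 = 61400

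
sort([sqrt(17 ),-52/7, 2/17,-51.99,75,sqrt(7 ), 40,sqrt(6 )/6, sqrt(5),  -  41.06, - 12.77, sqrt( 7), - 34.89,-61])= [ - 61, - 51.99, - 41.06, - 34.89,-12.77,-52/7, 2/17, sqrt(6) /6,sqrt(5), sqrt(7 ), sqrt (7 ), sqrt( 17),40,75 ]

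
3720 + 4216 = 7936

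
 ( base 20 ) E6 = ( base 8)436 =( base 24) bm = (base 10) 286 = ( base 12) 1BA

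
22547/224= 100 + 21/32 = 100.66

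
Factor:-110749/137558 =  - 2^( - 1 ) *109^ ( - 1)*631^( - 1)*110749^1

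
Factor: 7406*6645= 49212870 = 2^1*3^1*5^1*7^1*23^2*443^1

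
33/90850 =33/90850 = 0.00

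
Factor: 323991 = 3^2 * 35999^1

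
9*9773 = 87957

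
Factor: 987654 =2^1*3^1*97^1 *1697^1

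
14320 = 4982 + 9338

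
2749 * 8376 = 23025624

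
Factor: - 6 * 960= - 5760 = - 2^7 *3^2*5^1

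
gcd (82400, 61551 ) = 1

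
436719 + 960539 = 1397258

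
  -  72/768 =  - 1 + 29/32 = - 0.09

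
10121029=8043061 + 2077968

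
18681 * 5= 93405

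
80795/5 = 16159 =16159.00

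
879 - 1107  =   - 228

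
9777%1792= 817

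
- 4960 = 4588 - 9548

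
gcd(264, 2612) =4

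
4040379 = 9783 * 413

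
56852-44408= 12444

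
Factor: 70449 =3^1*23^1*1021^1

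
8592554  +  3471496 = 12064050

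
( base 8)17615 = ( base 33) 7DP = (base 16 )1f8d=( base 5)224302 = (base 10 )8077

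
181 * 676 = 122356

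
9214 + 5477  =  14691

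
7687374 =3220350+4467024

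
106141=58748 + 47393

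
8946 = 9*994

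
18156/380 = 4539/95= 47.78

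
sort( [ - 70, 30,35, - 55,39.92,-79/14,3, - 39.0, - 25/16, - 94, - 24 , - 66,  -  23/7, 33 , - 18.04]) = [ - 94 , -70, - 66, - 55, - 39.0, -24, - 18.04,  -  79/14,  -  23/7, - 25/16,3, 30, 33, 35,39.92]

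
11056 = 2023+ 9033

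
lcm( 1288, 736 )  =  5152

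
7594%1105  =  964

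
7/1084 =7/1084=0.01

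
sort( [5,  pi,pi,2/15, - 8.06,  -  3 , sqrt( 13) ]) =[ - 8.06, - 3, 2/15,pi,pi, sqrt( 13 ),  5]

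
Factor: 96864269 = 96864269^1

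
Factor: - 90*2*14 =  - 2520=- 2^3 * 3^2 * 5^1*7^1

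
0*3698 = 0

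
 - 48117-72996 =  - 121113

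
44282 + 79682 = 123964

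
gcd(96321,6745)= 1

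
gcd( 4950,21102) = 6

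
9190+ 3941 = 13131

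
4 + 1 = 5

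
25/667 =25/667 = 0.04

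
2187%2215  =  2187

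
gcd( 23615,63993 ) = 1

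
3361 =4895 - 1534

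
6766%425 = 391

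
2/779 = 2/779= 0.00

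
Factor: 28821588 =2^2*3^1*337^1 *7127^1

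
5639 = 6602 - 963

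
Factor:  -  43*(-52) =2^2*13^1 * 43^1 =2236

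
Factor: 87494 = 2^1*11^1*41^1*97^1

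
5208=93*56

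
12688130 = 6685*1898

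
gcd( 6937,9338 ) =7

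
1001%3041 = 1001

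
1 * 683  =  683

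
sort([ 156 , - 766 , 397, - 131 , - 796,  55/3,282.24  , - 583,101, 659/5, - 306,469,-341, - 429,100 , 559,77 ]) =[ - 796, - 766 ,-583, - 429, - 341, - 306 , - 131,55/3,77 , 100,101,659/5, 156, 282.24, 397, 469, 559 ]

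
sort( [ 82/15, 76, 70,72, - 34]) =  [ - 34, 82/15,70, 72, 76] 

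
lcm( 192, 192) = 192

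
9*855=7695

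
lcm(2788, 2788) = 2788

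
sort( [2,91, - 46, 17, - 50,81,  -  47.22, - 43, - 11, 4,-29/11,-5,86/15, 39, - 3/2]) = [ - 50, - 47.22,-46,  -  43, - 11, - 5, - 29/11,- 3/2,2, 4,86/15,17, 39, 81, 91]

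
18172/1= 18172 = 18172.00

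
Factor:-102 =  - 2^1*3^1*17^1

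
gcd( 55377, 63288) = 7911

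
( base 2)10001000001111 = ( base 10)8719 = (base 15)28B4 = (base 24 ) f37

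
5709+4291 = 10000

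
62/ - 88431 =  - 62/88431 = - 0.00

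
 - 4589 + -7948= - 12537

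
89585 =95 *943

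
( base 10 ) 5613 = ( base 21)cf6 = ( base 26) 87N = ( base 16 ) 15ED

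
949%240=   229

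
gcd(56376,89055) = 9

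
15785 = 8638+7147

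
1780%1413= 367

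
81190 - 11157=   70033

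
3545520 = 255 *13904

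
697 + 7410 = 8107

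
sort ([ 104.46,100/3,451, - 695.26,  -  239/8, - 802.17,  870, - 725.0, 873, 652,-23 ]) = [ - 802.17, - 725.0, - 695.26, - 239/8, - 23, 100/3,104.46,451, 652, 870, 873] 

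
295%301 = 295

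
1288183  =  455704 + 832479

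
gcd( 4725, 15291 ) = 9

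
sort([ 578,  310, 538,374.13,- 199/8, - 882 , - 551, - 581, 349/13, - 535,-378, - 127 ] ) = [  -  882, - 581, -551, - 535, -378,-127,-199/8,  349/13 , 310,374.13, 538, 578]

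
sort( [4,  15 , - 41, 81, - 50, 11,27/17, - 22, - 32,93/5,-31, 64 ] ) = [ - 50, -41, - 32, - 31, - 22, 27/17,4, 11, 15, 93/5, 64,81]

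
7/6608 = 1/944 = 0.00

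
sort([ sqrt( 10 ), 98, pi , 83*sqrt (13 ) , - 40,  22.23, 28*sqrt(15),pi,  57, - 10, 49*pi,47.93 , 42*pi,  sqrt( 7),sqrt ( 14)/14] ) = [ - 40, - 10, sqrt( 14)/14,sqrt(7 ), pi, pi , sqrt( 10 ) , 22.23 , 47.93, 57 , 98, 28*sqrt ( 15 ), 42 * pi,49*pi,83*sqrt(13)]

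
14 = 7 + 7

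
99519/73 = 1363 + 20/73 = 1363.27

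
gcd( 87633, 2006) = 1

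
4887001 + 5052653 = 9939654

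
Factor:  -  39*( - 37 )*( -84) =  - 121212 = - 2^2*3^2*7^1*13^1*37^1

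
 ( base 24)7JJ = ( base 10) 4507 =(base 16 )119b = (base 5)121012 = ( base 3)20011221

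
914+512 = 1426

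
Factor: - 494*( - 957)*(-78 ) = -2^2*3^2*11^1  *13^2*19^1*29^1   =  -  36875124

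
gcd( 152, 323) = 19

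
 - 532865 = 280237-813102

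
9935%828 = 827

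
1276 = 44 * 29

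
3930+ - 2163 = 1767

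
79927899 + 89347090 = 169274989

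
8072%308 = 64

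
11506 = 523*22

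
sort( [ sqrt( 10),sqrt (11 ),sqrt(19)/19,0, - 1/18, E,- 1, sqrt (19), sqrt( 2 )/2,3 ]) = [-1, - 1/18,0,  sqrt( 19)/19, sqrt( 2)/2,E , 3, sqrt( 10 ),sqrt( 11), sqrt(19) ]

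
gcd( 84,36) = 12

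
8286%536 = 246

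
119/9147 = 119/9147  =  0.01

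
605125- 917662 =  - 312537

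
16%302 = 16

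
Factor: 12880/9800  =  46/35 = 2^1 * 5^(-1) * 7^ ( - 1)*23^1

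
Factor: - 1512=-2^3 * 3^3 *7^1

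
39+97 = 136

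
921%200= 121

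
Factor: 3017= 7^1*431^1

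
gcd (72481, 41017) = 1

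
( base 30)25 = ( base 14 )49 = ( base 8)101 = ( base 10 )65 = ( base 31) 23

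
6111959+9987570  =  16099529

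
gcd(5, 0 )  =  5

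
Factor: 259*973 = 252007 = 7^2*37^1*139^1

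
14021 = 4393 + 9628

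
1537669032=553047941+984621091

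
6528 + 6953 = 13481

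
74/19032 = 37/9516 = 0.00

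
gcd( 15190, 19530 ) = 2170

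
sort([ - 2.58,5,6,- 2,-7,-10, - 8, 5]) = [- 10, - 8 ,-7, - 2.58, - 2,5, 5,6]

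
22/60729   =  22/60729 = 0.00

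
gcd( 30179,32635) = 1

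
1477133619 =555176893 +921956726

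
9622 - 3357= 6265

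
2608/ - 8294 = - 1304/4147 = - 0.31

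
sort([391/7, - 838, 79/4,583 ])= [ - 838, 79/4,  391/7,583 ] 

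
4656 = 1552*3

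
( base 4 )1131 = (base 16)5d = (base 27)3c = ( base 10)93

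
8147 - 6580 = 1567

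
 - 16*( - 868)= 13888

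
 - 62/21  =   - 62/21 = -2.95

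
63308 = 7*9044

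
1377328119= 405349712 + 971978407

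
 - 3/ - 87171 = 1/29057 = 0.00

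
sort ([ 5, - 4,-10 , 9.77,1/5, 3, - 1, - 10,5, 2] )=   [ - 10, - 10 , - 4, - 1,1/5, 2,3, 5,5,9.77]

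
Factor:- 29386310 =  - 2^1  *  5^1*887^1 * 3313^1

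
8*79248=633984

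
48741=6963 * 7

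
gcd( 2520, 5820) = 60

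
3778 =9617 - 5839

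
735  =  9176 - 8441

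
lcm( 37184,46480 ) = 185920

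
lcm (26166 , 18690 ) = 130830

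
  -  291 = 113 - 404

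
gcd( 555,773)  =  1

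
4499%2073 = 353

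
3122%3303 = 3122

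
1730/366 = 865/183  =  4.73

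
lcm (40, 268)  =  2680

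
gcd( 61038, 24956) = 2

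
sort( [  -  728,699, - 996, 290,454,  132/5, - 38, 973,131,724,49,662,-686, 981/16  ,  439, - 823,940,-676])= [ - 996,-823, - 728,  -  686,  -  676,  -  38,  132/5, 49, 981/16,  131,290,  439,454,662 , 699, 724,940,973]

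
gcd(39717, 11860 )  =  1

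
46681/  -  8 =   -  5836+7/8 = -5835.12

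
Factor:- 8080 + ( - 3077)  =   - 3^1 *3719^1  =  - 11157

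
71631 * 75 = 5372325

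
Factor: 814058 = 2^1*7^1*58147^1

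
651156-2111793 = - 1460637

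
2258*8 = 18064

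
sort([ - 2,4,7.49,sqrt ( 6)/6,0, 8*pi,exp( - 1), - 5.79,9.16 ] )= [ - 5.79 , - 2, 0, exp( - 1 ),sqrt(6)/6,4,7.49,9.16,8 * pi] 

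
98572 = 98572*1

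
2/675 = 2/675 = 0.00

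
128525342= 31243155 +97282187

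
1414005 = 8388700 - 6974695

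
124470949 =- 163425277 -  - 287896226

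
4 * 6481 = 25924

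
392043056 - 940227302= -548184246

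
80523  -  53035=27488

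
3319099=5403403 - 2084304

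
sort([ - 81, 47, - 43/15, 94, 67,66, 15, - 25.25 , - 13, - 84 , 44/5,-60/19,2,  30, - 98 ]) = [- 98, -84, - 81,-25.25, - 13, - 60/19, - 43/15,  2,44/5, 15 , 30, 47, 66,67, 94 ]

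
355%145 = 65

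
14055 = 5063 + 8992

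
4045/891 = 4 + 481/891=4.54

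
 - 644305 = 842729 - 1487034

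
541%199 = 143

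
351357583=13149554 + 338208029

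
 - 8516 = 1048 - 9564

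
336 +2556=2892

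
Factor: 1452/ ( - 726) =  - 2 = - 2^1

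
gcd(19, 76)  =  19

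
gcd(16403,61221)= 1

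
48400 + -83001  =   - 34601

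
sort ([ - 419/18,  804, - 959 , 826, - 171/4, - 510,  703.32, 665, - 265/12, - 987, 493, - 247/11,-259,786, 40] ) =[-987, -959, - 510, - 259, - 171/4, - 419/18, - 247/11, - 265/12, 40,  493,665, 703.32,  786,804 , 826]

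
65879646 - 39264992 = 26614654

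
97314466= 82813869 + 14500597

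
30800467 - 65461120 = -34660653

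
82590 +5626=88216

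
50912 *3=152736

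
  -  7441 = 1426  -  8867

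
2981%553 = 216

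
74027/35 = 2115+2/35 = 2115.06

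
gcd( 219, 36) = 3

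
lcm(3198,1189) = 92742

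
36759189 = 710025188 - 673265999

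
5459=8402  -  2943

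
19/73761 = 19/73761 = 0.00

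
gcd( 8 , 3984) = 8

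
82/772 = 41/386 = 0.11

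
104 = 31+73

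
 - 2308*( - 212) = 489296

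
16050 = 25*642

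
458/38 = 12 + 1/19= 12.05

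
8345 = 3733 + 4612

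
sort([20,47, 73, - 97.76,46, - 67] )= [ - 97.76, -67, 20, 46,47, 73]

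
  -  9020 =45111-54131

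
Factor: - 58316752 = -2^4 * 13^1*181^1*1549^1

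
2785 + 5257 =8042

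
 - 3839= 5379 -9218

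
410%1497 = 410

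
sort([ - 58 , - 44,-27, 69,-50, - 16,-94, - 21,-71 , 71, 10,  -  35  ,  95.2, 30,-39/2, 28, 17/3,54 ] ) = [ - 94,  -  71,-58, - 50, - 44,  -  35,  -  27, - 21,  -  39/2, - 16,17/3, 10,28, 30,  54, 69,71,95.2] 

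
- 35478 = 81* (-438 )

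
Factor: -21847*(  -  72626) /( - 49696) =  - 793330111/24848 = - 2^(-4) *7^1 * 1553^( - 1 )*3121^1 * 36313^1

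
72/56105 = 72/56105 = 0.00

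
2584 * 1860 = 4806240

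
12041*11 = 132451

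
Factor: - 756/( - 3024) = 1/4 = 2^( - 2)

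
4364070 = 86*50745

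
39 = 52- 13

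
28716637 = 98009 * 293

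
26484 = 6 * 4414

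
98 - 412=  - 314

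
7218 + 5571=12789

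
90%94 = 90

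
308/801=308/801 = 0.38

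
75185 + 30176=105361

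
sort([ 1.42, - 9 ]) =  [  -  9, 1.42]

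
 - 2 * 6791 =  - 13582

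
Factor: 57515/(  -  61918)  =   - 2^(-1 )*5^1*83^(  -  1)*373^( -1 )*11503^1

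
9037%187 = 61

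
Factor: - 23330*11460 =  - 267361800 = - 2^3*3^1*5^2*191^1*2333^1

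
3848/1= 3848 =3848.00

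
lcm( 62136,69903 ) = 559224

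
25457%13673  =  11784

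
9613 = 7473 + 2140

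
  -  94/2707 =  - 94/2707 = - 0.03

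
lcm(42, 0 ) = 0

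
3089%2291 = 798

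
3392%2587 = 805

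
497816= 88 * 5657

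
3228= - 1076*( -3 ) 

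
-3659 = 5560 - 9219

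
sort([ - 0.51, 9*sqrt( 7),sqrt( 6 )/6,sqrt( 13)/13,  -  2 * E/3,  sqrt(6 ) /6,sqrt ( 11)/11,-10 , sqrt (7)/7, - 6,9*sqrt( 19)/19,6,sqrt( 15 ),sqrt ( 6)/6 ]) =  [  -  10, -6, - 2*E/3,  -  0.51,sqrt( 13 )/13,sqrt(11 )/11, sqrt (7 )/7, sqrt( 6)/6,sqrt(6)/6,sqrt( 6)/6,9 * sqrt(19)/19,sqrt( 15 ),  6,9*sqrt (7 )]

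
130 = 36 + 94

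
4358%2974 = 1384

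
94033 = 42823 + 51210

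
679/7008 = 679/7008=0.10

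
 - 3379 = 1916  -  5295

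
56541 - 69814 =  - 13273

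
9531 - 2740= 6791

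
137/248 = 137/248 = 0.55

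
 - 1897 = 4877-6774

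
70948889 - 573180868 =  - 502231979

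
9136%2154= 520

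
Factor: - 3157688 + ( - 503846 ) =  - 2^1*31^1*73^1*809^1 = - 3661534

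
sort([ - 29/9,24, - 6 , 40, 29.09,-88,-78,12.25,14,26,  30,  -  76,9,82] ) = [ -88,  -  78, -76, - 6, - 29/9,9, 12.25, 14 , 24,26,29.09, 30,40,82]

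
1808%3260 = 1808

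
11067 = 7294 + 3773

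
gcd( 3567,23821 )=41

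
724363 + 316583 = 1040946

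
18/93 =6/31 = 0.19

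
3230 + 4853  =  8083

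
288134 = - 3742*( -77 )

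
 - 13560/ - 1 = 13560/1=13560.00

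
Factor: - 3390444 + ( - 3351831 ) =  - 3^1*5^2*89897^1 = -  6742275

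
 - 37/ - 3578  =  37/3578 = 0.01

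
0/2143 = 0 =0.00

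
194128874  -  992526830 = - 798397956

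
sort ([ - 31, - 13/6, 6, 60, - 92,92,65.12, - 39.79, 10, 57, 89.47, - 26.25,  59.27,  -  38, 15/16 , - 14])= [ - 92,-39.79,-38, - 31, - 26.25, - 14, - 13/6,15/16, 6,10, 57, 59.27 , 60 , 65.12 , 89.47,92 ] 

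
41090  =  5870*7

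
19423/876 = 19423/876 = 22.17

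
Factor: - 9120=  -  2^5 * 3^1 * 5^1 * 19^1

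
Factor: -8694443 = - 229^1*37967^1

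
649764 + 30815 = 680579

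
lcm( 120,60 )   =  120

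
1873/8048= 1873/8048 = 0.23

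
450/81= 5 + 5/9=5.56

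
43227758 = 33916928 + 9310830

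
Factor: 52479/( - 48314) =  - 2^( - 1)*3^2 * 7^1*29^( - 1) = -  63/58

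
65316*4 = 261264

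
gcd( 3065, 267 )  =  1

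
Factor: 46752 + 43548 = 2^2*3^1*5^2 * 7^1*43^1 = 90300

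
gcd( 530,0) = 530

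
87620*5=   438100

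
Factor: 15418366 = 2^1*2083^1*3701^1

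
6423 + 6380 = 12803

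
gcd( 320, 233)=1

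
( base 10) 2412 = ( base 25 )3lc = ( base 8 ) 4554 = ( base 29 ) 2p5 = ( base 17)85f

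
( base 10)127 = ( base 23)5c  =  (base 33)3s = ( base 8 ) 177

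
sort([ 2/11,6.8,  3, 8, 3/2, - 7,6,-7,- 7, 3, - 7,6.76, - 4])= [- 7, - 7, - 7, - 7, - 4,2/11, 3/2, 3, 3 , 6, 6.76, 6.8 , 8]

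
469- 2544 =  - 2075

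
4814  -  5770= - 956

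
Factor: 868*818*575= 408263800 =2^3*5^2 * 7^1*23^1* 31^1*409^1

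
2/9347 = 2/9347=0.00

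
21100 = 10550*2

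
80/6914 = 40/3457 = 0.01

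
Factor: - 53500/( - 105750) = 2^1*3^ (-2)  *  47^( - 1)*107^1=214/423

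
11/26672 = 11/26672 = 0.00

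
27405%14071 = 13334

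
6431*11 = 70741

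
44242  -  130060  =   - 85818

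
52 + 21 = 73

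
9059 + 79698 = 88757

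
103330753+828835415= 932166168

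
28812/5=28812/5 = 5762.40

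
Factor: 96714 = 2^1*  3^5 * 199^1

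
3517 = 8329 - 4812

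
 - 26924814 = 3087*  ( - 8722)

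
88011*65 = 5720715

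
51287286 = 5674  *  9039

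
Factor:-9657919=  - 41^1*235559^1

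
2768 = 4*692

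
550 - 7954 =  - 7404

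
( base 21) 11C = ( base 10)474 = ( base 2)111011010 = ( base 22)LC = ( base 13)2a6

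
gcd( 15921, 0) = 15921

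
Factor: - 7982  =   - 2^1 * 13^1 * 307^1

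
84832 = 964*88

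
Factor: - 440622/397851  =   - 546/493= -2^1 * 3^1*7^1* 13^1*17^( - 1)*29^ ( - 1) 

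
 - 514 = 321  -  835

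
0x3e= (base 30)22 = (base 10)62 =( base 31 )20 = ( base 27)28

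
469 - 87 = 382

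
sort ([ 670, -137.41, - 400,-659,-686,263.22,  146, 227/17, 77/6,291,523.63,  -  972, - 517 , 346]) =[-972,-686,-659, - 517,  -  400, - 137.41, 77/6, 227/17, 146, 263.22,  291 , 346 , 523.63, 670 ]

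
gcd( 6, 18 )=6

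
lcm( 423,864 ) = 40608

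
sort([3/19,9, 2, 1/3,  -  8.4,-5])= [-8.4, - 5, 3/19, 1/3 , 2, 9 ] 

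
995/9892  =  995/9892= 0.10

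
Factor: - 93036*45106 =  - 4196481816=- 2^3 * 3^1*19^1*1187^1 * 7753^1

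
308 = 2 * 154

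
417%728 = 417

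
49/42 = 7/6= 1.17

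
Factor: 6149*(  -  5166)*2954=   -  93835978236 = -2^2*3^2 * 7^2*11^1*13^1*41^1*43^1*211^1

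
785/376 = 785/376= 2.09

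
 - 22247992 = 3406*( - 6532 ) 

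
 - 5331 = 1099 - 6430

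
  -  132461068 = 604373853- 736834921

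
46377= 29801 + 16576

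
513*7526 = 3860838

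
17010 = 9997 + 7013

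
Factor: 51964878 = 2^1 * 3^1 * 7^1*109^1*11351^1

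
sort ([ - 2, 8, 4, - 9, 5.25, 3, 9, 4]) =[ - 9, - 2, 3, 4, 4, 5.25, 8, 9] 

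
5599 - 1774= 3825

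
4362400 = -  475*( - 9184) 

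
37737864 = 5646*6684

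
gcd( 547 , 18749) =1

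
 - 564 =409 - 973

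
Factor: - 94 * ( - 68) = 6392 = 2^3 * 17^1*47^1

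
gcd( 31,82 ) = 1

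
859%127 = 97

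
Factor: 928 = 2^5*29^1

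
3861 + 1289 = 5150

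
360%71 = 5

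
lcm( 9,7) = 63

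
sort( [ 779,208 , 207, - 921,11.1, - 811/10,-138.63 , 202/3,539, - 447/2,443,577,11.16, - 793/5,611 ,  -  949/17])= [ - 921,-447/2,-793/5, - 138.63, - 811/10,-949/17,  11.1,11.16, 202/3, 207,208,443,539,577,611,779] 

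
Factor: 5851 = 5851^1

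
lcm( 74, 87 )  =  6438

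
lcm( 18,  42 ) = 126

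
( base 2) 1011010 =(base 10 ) 90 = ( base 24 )3I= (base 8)132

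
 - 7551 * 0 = 0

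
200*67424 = 13484800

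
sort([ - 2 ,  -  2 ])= [  -  2, - 2] 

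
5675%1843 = 146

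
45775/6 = 45775/6 = 7629.17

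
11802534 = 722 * 16347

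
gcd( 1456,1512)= 56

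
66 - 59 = 7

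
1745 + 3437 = 5182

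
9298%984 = 442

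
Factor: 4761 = 3^2*23^2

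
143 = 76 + 67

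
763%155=143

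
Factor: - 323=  - 17^1* 19^1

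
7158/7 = 7158/7 = 1022.57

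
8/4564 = 2/1141 = 0.00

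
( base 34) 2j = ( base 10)87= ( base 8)127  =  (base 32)2n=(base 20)47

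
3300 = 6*550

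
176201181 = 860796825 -684595644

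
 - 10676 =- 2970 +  - 7706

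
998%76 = 10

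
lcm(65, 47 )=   3055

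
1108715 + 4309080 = 5417795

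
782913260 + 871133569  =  1654046829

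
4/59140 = 1/14785 = 0.00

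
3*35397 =106191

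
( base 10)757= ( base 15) 357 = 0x2f5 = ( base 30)p7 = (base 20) 1hh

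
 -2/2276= - 1/1138=-0.00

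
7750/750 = 31/3   =  10.33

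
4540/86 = 2270/43  =  52.79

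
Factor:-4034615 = - 5^1 * 13^1*62071^1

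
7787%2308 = 863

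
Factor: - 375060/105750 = - 2^1 *3^( - 1 ) *5^( - 2)*7^1*19^1 = - 266/75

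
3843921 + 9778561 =13622482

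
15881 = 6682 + 9199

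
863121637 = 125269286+737852351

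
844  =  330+514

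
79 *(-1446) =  -114234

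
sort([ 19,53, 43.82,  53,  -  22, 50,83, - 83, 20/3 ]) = [ - 83, - 22, 20/3,19, 43.82, 50, 53, 53,83]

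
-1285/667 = - 1285/667 = -  1.93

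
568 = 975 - 407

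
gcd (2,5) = 1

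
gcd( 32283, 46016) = 1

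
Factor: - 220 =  - 2^2*5^1*11^1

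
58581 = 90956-32375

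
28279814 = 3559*7946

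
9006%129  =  105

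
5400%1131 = 876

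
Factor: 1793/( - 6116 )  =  -163/556 = -  2^ ( - 2 )*139^( - 1 )*163^1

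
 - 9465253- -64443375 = 54978122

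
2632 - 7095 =- 4463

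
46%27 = 19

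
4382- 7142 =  - 2760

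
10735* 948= 10176780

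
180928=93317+87611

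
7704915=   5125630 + 2579285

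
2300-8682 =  - 6382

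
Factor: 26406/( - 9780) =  - 2^( - 1)*3^3*5^( - 1) = - 27/10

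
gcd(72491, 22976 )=1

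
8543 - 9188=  - 645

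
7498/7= 7498/7 = 1071.14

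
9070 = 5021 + 4049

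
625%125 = 0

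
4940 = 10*494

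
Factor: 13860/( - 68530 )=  - 2^1*  3^2*  89^( - 1) = - 18/89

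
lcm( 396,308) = 2772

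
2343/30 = 78+1/10 = 78.10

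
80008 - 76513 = 3495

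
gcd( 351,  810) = 27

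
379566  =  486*781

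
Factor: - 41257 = -41257^1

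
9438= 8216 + 1222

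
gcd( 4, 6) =2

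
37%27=10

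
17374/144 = 8687/72=120.65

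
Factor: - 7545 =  - 3^1*5^1*503^1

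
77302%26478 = 24346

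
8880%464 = 64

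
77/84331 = 77/84331 = 0.00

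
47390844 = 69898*678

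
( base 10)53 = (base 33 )1K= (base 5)203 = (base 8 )65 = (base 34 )1J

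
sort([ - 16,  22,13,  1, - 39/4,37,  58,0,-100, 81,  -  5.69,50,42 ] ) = [ - 100, - 16,  -  39/4,- 5.69,  0, 1, 13,22 , 37 , 42,50,  58, 81]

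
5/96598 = 5/96598= 0.00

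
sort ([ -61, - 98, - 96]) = [ - 98, - 96, - 61 ] 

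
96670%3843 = 595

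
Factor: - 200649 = -3^1 * 66883^1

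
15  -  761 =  - 746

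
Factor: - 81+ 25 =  - 2^3*7^1 = - 56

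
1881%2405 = 1881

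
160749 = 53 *3033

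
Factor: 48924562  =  2^1*41^1*61^1*9781^1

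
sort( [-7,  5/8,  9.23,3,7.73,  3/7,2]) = [ -7, 3/7,  5/8, 2,  3,  7.73, 9.23 ]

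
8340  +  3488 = 11828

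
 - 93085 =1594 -94679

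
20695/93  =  222 + 49/93=222.53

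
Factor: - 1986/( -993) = 2^1 = 2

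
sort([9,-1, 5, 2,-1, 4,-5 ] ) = [-5,-1, - 1, 2,4, 5,9] 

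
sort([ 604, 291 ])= [ 291,604] 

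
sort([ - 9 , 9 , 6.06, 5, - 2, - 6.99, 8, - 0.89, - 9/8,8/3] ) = [ - 9, -6.99, - 2, - 9/8, - 0.89,8/3,5, 6.06,8,9] 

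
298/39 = 298/39 = 7.64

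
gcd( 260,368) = 4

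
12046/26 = 6023/13 = 463.31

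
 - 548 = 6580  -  7128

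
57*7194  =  410058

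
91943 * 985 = 90563855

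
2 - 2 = 0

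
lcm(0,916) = 0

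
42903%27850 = 15053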